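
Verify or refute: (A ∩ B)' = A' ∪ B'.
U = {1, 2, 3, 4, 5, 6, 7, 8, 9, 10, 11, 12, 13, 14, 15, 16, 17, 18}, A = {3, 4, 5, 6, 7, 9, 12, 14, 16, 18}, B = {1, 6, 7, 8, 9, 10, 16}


LHS: A ∩ B = {6, 7, 9, 16}
(A ∩ B)' = U \ (A ∩ B) = {1, 2, 3, 4, 5, 8, 10, 11, 12, 13, 14, 15, 17, 18}
A' = {1, 2, 8, 10, 11, 13, 15, 17}, B' = {2, 3, 4, 5, 11, 12, 13, 14, 15, 17, 18}
Claimed RHS: A' ∪ B' = {1, 2, 3, 4, 5, 8, 10, 11, 12, 13, 14, 15, 17, 18}
Identity is VALID: LHS = RHS = {1, 2, 3, 4, 5, 8, 10, 11, 12, 13, 14, 15, 17, 18} ✓

Identity is valid. (A ∩ B)' = A' ∪ B' = {1, 2, 3, 4, 5, 8, 10, 11, 12, 13, 14, 15, 17, 18}


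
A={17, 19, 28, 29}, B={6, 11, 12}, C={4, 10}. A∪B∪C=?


A ∪ B = {6, 11, 12, 17, 19, 28, 29}
(A ∪ B) ∪ C = {4, 6, 10, 11, 12, 17, 19, 28, 29}

A ∪ B ∪ C = {4, 6, 10, 11, 12, 17, 19, 28, 29}


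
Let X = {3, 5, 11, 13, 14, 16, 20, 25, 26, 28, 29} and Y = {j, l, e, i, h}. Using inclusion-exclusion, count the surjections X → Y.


n = |X| = 11, k = |Y| = 5. Surjections via inclusion-exclusion:
S(n,k) = Σ(-1)^i × C(k,i) × (k-i)^n, i=0 to k
i=0: (-1)^0×C(5,0)×5^11 = 48828125
i=1: (-1)^1×C(5,1)×4^11 = -20971520
i=2: (-1)^2×C(5,2)×3^11 = 1771470
i=3: (-1)^3×C(5,3)×2^11 = -20480
i=4: (-1)^4×C(5,4)×1^11 = 5
i=5: (-1)^5×C(5,5)×0^11 = 0
Total = 29607600

Number of surjections = 29607600


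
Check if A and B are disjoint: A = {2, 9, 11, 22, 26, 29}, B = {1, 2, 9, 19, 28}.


Disjoint means A ∩ B = ∅.
A ∩ B = {2, 9}
A ∩ B ≠ ∅, so A and B are NOT disjoint.

No, A and B are not disjoint (A ∩ B = {2, 9})


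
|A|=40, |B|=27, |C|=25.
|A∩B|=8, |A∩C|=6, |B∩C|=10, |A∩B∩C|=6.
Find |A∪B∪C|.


|A∪B∪C| = |A|+|B|+|C| - |A∩B|-|A∩C|-|B∩C| + |A∩B∩C|
= 40+27+25 - 8-6-10 + 6
= 92 - 24 + 6
= 74

|A ∪ B ∪ C| = 74


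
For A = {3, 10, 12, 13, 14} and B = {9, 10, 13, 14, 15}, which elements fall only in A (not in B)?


A = {3, 10, 12, 13, 14}
B = {9, 10, 13, 14, 15}
Region: only in A (not in B)
Elements: {3, 12}

Elements only in A (not in B): {3, 12}


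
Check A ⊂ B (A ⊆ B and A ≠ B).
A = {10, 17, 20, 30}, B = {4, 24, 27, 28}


A ⊂ B requires: A ⊆ B AND A ≠ B.
A ⊆ B? No
A ⊄ B, so A is not a proper subset.

No, A is not a proper subset of B


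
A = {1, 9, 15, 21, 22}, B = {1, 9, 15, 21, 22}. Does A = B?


Two sets are equal iff they have exactly the same elements.
A = {1, 9, 15, 21, 22}
B = {1, 9, 15, 21, 22}
Same elements → A = B

Yes, A = B


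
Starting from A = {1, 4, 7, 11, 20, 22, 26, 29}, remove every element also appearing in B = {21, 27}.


A \ B = elements in A but not in B
A = {1, 4, 7, 11, 20, 22, 26, 29}
B = {21, 27}
Remove from A any elements in B
A \ B = {1, 4, 7, 11, 20, 22, 26, 29}

A \ B = {1, 4, 7, 11, 20, 22, 26, 29}


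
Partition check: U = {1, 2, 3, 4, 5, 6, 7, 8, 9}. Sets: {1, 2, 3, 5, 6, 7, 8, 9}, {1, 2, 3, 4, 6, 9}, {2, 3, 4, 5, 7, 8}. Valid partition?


A partition requires: (1) non-empty parts, (2) pairwise disjoint, (3) union = U
Parts: {1, 2, 3, 5, 6, 7, 8, 9}, {1, 2, 3, 4, 6, 9}, {2, 3, 4, 5, 7, 8}
Union of parts: {1, 2, 3, 4, 5, 6, 7, 8, 9}
U = {1, 2, 3, 4, 5, 6, 7, 8, 9}
All non-empty? True
Pairwise disjoint? False
Covers U? True

No, not a valid partition


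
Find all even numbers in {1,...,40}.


Checking each candidate:
Condition: even numbers in {1,...,40}
Result = {2, 4, 6, 8, 10, 12, 14, 16, 18, 20, 22, 24, 26, 28, 30, 32, 34, 36, 38, 40}

{2, 4, 6, 8, 10, 12, 14, 16, 18, 20, 22, 24, 26, 28, 30, 32, 34, 36, 38, 40}


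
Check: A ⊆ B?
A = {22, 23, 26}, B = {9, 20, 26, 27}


A ⊆ B means every element of A is in B.
Elements in A not in B: {22, 23}
So A ⊄ B.

No, A ⊄ B


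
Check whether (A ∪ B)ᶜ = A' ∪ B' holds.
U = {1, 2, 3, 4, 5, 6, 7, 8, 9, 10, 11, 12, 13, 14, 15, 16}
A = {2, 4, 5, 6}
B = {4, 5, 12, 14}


LHS: A ∪ B = {2, 4, 5, 6, 12, 14}
(A ∪ B)' = U \ (A ∪ B) = {1, 3, 7, 8, 9, 10, 11, 13, 15, 16}
A' = {1, 3, 7, 8, 9, 10, 11, 12, 13, 14, 15, 16}, B' = {1, 2, 3, 6, 7, 8, 9, 10, 11, 13, 15, 16}
Claimed RHS: A' ∪ B' = {1, 2, 3, 6, 7, 8, 9, 10, 11, 12, 13, 14, 15, 16}
Identity is INVALID: LHS = {1, 3, 7, 8, 9, 10, 11, 13, 15, 16} but the RHS claimed here equals {1, 2, 3, 6, 7, 8, 9, 10, 11, 12, 13, 14, 15, 16}. The correct form is (A ∪ B)' = A' ∩ B'.

Identity is invalid: (A ∪ B)' = {1, 3, 7, 8, 9, 10, 11, 13, 15, 16} but A' ∪ B' = {1, 2, 3, 6, 7, 8, 9, 10, 11, 12, 13, 14, 15, 16}. The correct De Morgan law is (A ∪ B)' = A' ∩ B'.


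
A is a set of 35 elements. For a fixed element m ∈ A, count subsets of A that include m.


Subsets of A containing m correspond to subsets of A \ {m}, which has 34 elements.
Count = 2^(n-1) = 2^34
= 17179869184

Number of subsets containing m = 17179869184


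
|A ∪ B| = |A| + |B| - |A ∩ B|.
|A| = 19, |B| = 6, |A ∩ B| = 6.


|A ∪ B| = |A| + |B| - |A ∩ B|
= 19 + 6 - 6
= 19

|A ∪ B| = 19


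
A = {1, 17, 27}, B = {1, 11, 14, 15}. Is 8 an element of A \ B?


A = {1, 17, 27}, B = {1, 11, 14, 15}
A \ B = elements in A but not in B
A \ B = {17, 27}
Checking if 8 ∈ A \ B
8 is not in A \ B → False

8 ∉ A \ B


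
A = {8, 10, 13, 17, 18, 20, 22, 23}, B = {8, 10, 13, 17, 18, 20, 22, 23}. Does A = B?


Two sets are equal iff they have exactly the same elements.
A = {8, 10, 13, 17, 18, 20, 22, 23}
B = {8, 10, 13, 17, 18, 20, 22, 23}
Same elements → A = B

Yes, A = B


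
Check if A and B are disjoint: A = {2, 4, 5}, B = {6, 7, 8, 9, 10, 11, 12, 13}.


Disjoint means A ∩ B = ∅.
A ∩ B = ∅
A ∩ B = ∅, so A and B are disjoint.

Yes, A and B are disjoint


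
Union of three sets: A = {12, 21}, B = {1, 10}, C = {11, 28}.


A ∪ B = {1, 10, 12, 21}
(A ∪ B) ∪ C = {1, 10, 11, 12, 21, 28}

A ∪ B ∪ C = {1, 10, 11, 12, 21, 28}


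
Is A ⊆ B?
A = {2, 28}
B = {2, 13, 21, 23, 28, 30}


A ⊆ B means every element of A is in B.
All elements of A are in B.
So A ⊆ B.

Yes, A ⊆ B


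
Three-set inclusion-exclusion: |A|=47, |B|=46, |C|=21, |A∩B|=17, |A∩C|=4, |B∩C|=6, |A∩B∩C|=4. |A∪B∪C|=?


|A∪B∪C| = |A|+|B|+|C| - |A∩B|-|A∩C|-|B∩C| + |A∩B∩C|
= 47+46+21 - 17-4-6 + 4
= 114 - 27 + 4
= 91

|A ∪ B ∪ C| = 91


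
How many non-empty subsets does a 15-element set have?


Total subsets = 2^n = 2^15 = 32768
Non-empty subsets exclude the empty set: 2^n - 1
= 32768 - 1
= 32767

Number of non-empty subsets = 32767


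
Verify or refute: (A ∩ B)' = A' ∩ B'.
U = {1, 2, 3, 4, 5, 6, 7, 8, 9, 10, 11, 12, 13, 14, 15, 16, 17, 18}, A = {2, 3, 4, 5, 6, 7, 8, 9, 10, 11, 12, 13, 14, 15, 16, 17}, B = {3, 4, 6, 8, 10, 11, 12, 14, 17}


LHS: A ∩ B = {3, 4, 6, 8, 10, 11, 12, 14, 17}
(A ∩ B)' = U \ (A ∩ B) = {1, 2, 5, 7, 9, 13, 15, 16, 18}
A' = {1, 18}, B' = {1, 2, 5, 7, 9, 13, 15, 16, 18}
Claimed RHS: A' ∩ B' = {1, 18}
Identity is INVALID: LHS = {1, 2, 5, 7, 9, 13, 15, 16, 18} but the RHS claimed here equals {1, 18}. The correct form is (A ∩ B)' = A' ∪ B'.

Identity is invalid: (A ∩ B)' = {1, 2, 5, 7, 9, 13, 15, 16, 18} but A' ∩ B' = {1, 18}. The correct De Morgan law is (A ∩ B)' = A' ∪ B'.


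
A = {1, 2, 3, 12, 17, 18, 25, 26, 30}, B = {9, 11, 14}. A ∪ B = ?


A ∪ B = all elements in A or B (or both)
A = {1, 2, 3, 12, 17, 18, 25, 26, 30}
B = {9, 11, 14}
A ∪ B = {1, 2, 3, 9, 11, 12, 14, 17, 18, 25, 26, 30}

A ∪ B = {1, 2, 3, 9, 11, 12, 14, 17, 18, 25, 26, 30}


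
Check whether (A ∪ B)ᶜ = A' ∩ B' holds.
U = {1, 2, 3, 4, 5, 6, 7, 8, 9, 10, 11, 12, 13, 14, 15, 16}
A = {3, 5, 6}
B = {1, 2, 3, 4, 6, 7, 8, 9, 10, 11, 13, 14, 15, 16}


LHS: A ∪ B = {1, 2, 3, 4, 5, 6, 7, 8, 9, 10, 11, 13, 14, 15, 16}
(A ∪ B)' = U \ (A ∪ B) = {12}
A' = {1, 2, 4, 7, 8, 9, 10, 11, 12, 13, 14, 15, 16}, B' = {5, 12}
Claimed RHS: A' ∩ B' = {12}
Identity is VALID: LHS = RHS = {12} ✓

Identity is valid. (A ∪ B)' = A' ∩ B' = {12}


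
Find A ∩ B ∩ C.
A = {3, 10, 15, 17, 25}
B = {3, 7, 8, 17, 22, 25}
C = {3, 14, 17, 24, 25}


A ∩ B = {3, 17, 25}
(A ∩ B) ∩ C = {3, 17, 25}

A ∩ B ∩ C = {3, 17, 25}


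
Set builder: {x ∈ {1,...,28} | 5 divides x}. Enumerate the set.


Checking each candidate:
Condition: multiples of 5 in {1,...,28}
Result = {5, 10, 15, 20, 25}

{5, 10, 15, 20, 25}


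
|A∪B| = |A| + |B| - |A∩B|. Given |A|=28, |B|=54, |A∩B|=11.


|A ∪ B| = |A| + |B| - |A ∩ B|
= 28 + 54 - 11
= 71

|A ∪ B| = 71


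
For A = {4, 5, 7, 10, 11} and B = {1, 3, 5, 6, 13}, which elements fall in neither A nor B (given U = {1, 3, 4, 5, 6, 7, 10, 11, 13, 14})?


A = {4, 5, 7, 10, 11}
B = {1, 3, 5, 6, 13}
Region: in neither A nor B (given U = {1, 3, 4, 5, 6, 7, 10, 11, 13, 14})
Elements: {14}

Elements in neither A nor B (given U = {1, 3, 4, 5, 6, 7, 10, 11, 13, 14}): {14}


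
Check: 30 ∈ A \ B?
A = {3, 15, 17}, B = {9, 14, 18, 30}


A = {3, 15, 17}, B = {9, 14, 18, 30}
A \ B = elements in A but not in B
A \ B = {3, 15, 17}
Checking if 30 ∈ A \ B
30 is not in A \ B → False

30 ∉ A \ B


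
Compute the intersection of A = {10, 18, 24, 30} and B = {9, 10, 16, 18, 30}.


A ∩ B = elements in both A and B
A = {10, 18, 24, 30}
B = {9, 10, 16, 18, 30}
A ∩ B = {10, 18, 30}

A ∩ B = {10, 18, 30}


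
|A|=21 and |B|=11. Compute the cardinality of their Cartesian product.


|A × B| = |A| × |B|
= 21 × 11
= 231

|A × B| = 231


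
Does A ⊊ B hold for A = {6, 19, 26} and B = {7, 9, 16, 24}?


A ⊂ B requires: A ⊆ B AND A ≠ B.
A ⊆ B? No
A ⊄ B, so A is not a proper subset.

No, A is not a proper subset of B


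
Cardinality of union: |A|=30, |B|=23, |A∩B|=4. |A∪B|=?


|A ∪ B| = |A| + |B| - |A ∩ B|
= 30 + 23 - 4
= 49

|A ∪ B| = 49


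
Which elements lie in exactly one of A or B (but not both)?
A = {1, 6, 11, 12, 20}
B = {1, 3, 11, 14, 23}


A △ B = (A \ B) ∪ (B \ A) = elements in exactly one of A or B
A \ B = {6, 12, 20}
B \ A = {3, 14, 23}
A △ B = {3, 6, 12, 14, 20, 23}

A △ B = {3, 6, 12, 14, 20, 23}


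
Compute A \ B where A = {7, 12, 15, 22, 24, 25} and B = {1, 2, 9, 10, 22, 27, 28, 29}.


A \ B = elements in A but not in B
A = {7, 12, 15, 22, 24, 25}
B = {1, 2, 9, 10, 22, 27, 28, 29}
Remove from A any elements in B
A \ B = {7, 12, 15, 24, 25}

A \ B = {7, 12, 15, 24, 25}


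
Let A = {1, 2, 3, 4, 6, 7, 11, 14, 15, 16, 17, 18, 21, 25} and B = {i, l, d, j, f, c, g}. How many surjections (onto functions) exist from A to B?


n = |A| = 14, k = |B| = 7. Surjections via inclusion-exclusion:
S(n,k) = Σ(-1)^i × C(k,i) × (k-i)^n, i=0 to k
i=0: (-1)^0×C(7,0)×7^14 = 678223072849
i=1: (-1)^1×C(7,1)×6^14 = -548549148672
i=2: (-1)^2×C(7,2)×5^14 = 128173828125
i=3: (-1)^3×C(7,3)×4^14 = -9395240960
i=4: (-1)^4×C(7,4)×3^14 = 167403915
i=5: (-1)^5×C(7,5)×2^14 = -344064
i=6: (-1)^6×C(7,6)×1^14 = 7
i=7: (-1)^7×C(7,7)×0^14 = 0
Total = 248619571200

Number of surjections = 248619571200


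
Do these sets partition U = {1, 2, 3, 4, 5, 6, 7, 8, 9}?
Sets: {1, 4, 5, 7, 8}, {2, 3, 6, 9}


A partition requires: (1) non-empty parts, (2) pairwise disjoint, (3) union = U
Parts: {1, 4, 5, 7, 8}, {2, 3, 6, 9}
Union of parts: {1, 2, 3, 4, 5, 6, 7, 8, 9}
U = {1, 2, 3, 4, 5, 6, 7, 8, 9}
All non-empty? True
Pairwise disjoint? True
Covers U? True

Yes, valid partition


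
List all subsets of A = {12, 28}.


|A| = 2, so |P(A)| = 2^2 = 4
Enumerate subsets by cardinality (0 to 2):
∅, {12}, {28}, {12, 28}

P(A) has 4 subsets: ∅, {12}, {28}, {12, 28}


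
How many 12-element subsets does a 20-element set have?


C(n,k) = n! / (k!(n-k)!)
C(20,12) = 20! / (12!8!)
= 125970

C(20,12) = 125970


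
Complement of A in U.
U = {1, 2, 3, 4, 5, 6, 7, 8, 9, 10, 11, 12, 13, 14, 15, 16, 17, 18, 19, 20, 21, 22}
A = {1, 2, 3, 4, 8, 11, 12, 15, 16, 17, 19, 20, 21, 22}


Aᶜ = U \ A = elements in U but not in A
U = {1, 2, 3, 4, 5, 6, 7, 8, 9, 10, 11, 12, 13, 14, 15, 16, 17, 18, 19, 20, 21, 22}
A = {1, 2, 3, 4, 8, 11, 12, 15, 16, 17, 19, 20, 21, 22}
Aᶜ = {5, 6, 7, 9, 10, 13, 14, 18}

Aᶜ = {5, 6, 7, 9, 10, 13, 14, 18}


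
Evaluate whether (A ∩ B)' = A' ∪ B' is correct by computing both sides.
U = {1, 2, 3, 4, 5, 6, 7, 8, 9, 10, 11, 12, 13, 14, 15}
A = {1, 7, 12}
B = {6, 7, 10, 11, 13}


LHS: A ∩ B = {7}
(A ∩ B)' = U \ (A ∩ B) = {1, 2, 3, 4, 5, 6, 8, 9, 10, 11, 12, 13, 14, 15}
A' = {2, 3, 4, 5, 6, 8, 9, 10, 11, 13, 14, 15}, B' = {1, 2, 3, 4, 5, 8, 9, 12, 14, 15}
Claimed RHS: A' ∪ B' = {1, 2, 3, 4, 5, 6, 8, 9, 10, 11, 12, 13, 14, 15}
Identity is VALID: LHS = RHS = {1, 2, 3, 4, 5, 6, 8, 9, 10, 11, 12, 13, 14, 15} ✓

Identity is valid. (A ∩ B)' = A' ∪ B' = {1, 2, 3, 4, 5, 6, 8, 9, 10, 11, 12, 13, 14, 15}


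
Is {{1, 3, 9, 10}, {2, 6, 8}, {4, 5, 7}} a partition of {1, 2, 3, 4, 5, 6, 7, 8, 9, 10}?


A partition requires: (1) non-empty parts, (2) pairwise disjoint, (3) union = U
Parts: {1, 3, 9, 10}, {2, 6, 8}, {4, 5, 7}
Union of parts: {1, 2, 3, 4, 5, 6, 7, 8, 9, 10}
U = {1, 2, 3, 4, 5, 6, 7, 8, 9, 10}
All non-empty? True
Pairwise disjoint? True
Covers U? True

Yes, valid partition


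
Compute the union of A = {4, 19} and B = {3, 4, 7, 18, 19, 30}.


A ∪ B = all elements in A or B (or both)
A = {4, 19}
B = {3, 4, 7, 18, 19, 30}
A ∪ B = {3, 4, 7, 18, 19, 30}

A ∪ B = {3, 4, 7, 18, 19, 30}


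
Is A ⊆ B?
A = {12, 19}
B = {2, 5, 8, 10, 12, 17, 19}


A ⊆ B means every element of A is in B.
All elements of A are in B.
So A ⊆ B.

Yes, A ⊆ B


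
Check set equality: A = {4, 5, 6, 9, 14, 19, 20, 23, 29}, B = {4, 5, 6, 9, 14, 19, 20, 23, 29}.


Two sets are equal iff they have exactly the same elements.
A = {4, 5, 6, 9, 14, 19, 20, 23, 29}
B = {4, 5, 6, 9, 14, 19, 20, 23, 29}
Same elements → A = B

Yes, A = B


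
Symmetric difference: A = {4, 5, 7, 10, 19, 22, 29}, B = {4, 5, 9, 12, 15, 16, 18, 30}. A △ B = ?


A △ B = (A \ B) ∪ (B \ A) = elements in exactly one of A or B
A \ B = {7, 10, 19, 22, 29}
B \ A = {9, 12, 15, 16, 18, 30}
A △ B = {7, 9, 10, 12, 15, 16, 18, 19, 22, 29, 30}

A △ B = {7, 9, 10, 12, 15, 16, 18, 19, 22, 29, 30}


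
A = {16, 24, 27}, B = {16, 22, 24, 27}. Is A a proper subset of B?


A ⊂ B requires: A ⊆ B AND A ≠ B.
A ⊆ B? Yes
A = B? No
A ⊂ B: Yes (A is a proper subset of B)

Yes, A ⊂ B


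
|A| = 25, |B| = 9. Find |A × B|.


|A × B| = |A| × |B|
= 25 × 9
= 225

|A × B| = 225


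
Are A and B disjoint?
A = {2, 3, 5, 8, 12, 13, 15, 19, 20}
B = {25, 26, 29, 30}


Disjoint means A ∩ B = ∅.
A ∩ B = ∅
A ∩ B = ∅, so A and B are disjoint.

Yes, A and B are disjoint


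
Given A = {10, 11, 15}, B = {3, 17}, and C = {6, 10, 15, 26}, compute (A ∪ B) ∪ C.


A ∪ B = {3, 10, 11, 15, 17}
(A ∪ B) ∪ C = {3, 6, 10, 11, 15, 17, 26}

A ∪ B ∪ C = {3, 6, 10, 11, 15, 17, 26}


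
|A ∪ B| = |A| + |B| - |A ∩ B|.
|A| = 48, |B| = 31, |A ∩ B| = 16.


|A ∪ B| = |A| + |B| - |A ∩ B|
= 48 + 31 - 16
= 63

|A ∪ B| = 63


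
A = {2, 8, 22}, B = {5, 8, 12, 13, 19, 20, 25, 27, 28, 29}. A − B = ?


A \ B = elements in A but not in B
A = {2, 8, 22}
B = {5, 8, 12, 13, 19, 20, 25, 27, 28, 29}
Remove from A any elements in B
A \ B = {2, 22}

A \ B = {2, 22}


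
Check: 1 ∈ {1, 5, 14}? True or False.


A = {1, 5, 14}
Checking if 1 is in A
1 is in A → True

1 ∈ A


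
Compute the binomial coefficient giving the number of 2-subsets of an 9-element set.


C(n,k) = n! / (k!(n-k)!)
C(9,2) = 9! / (2!7!)
= 36

C(9,2) = 36


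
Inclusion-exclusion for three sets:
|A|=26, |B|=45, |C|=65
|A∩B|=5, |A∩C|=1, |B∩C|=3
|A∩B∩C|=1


|A∪B∪C| = |A|+|B|+|C| - |A∩B|-|A∩C|-|B∩C| + |A∩B∩C|
= 26+45+65 - 5-1-3 + 1
= 136 - 9 + 1
= 128

|A ∪ B ∪ C| = 128


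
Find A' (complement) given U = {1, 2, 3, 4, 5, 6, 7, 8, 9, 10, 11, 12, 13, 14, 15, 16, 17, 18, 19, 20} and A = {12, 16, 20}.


Aᶜ = U \ A = elements in U but not in A
U = {1, 2, 3, 4, 5, 6, 7, 8, 9, 10, 11, 12, 13, 14, 15, 16, 17, 18, 19, 20}
A = {12, 16, 20}
Aᶜ = {1, 2, 3, 4, 5, 6, 7, 8, 9, 10, 11, 13, 14, 15, 17, 18, 19}

Aᶜ = {1, 2, 3, 4, 5, 6, 7, 8, 9, 10, 11, 13, 14, 15, 17, 18, 19}


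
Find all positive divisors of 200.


Checking each candidate:
Condition: positive divisors of 200
Result = {1, 2, 4, 5, 8, 10, 20, 25, 40, 50, 100, 200}

{1, 2, 4, 5, 8, 10, 20, 25, 40, 50, 100, 200}


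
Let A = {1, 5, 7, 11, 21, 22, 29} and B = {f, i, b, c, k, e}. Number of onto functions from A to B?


n = |A| = 7, k = |B| = 6. Surjections via inclusion-exclusion:
S(n,k) = Σ(-1)^i × C(k,i) × (k-i)^n, i=0 to k
i=0: (-1)^0×C(6,0)×6^7 = 279936
i=1: (-1)^1×C(6,1)×5^7 = -468750
i=2: (-1)^2×C(6,2)×4^7 = 245760
i=3: (-1)^3×C(6,3)×3^7 = -43740
i=4: (-1)^4×C(6,4)×2^7 = 1920
i=5: (-1)^5×C(6,5)×1^7 = -6
i=6: (-1)^6×C(6,6)×0^7 = 0
Total = 15120

Number of surjections = 15120


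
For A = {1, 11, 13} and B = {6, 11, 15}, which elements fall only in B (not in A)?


A = {1, 11, 13}
B = {6, 11, 15}
Region: only in B (not in A)
Elements: {6, 15}

Elements only in B (not in A): {6, 15}


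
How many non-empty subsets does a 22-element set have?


Total subsets = 2^n = 2^22 = 4194304
Non-empty subsets exclude the empty set: 2^n - 1
= 4194304 - 1
= 4194303

Number of non-empty subsets = 4194303


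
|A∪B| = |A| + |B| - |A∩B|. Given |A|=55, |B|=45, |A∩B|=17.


|A ∪ B| = |A| + |B| - |A ∩ B|
= 55 + 45 - 17
= 83

|A ∪ B| = 83


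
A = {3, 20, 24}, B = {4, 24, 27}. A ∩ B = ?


A ∩ B = elements in both A and B
A = {3, 20, 24}
B = {4, 24, 27}
A ∩ B = {24}

A ∩ B = {24}


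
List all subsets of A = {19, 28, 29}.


|A| = 3, so |P(A)| = 2^3 = 8
Enumerate subsets by cardinality (0 to 3):
∅, {19}, {28}, {29}, {19, 28}, {19, 29}, {28, 29}, {19, 28, 29}

P(A) has 8 subsets: ∅, {19}, {28}, {29}, {19, 28}, {19, 29}, {28, 29}, {19, 28, 29}


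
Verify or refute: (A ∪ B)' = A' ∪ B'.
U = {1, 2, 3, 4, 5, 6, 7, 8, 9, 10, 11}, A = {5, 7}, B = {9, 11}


LHS: A ∪ B = {5, 7, 9, 11}
(A ∪ B)' = U \ (A ∪ B) = {1, 2, 3, 4, 6, 8, 10}
A' = {1, 2, 3, 4, 6, 8, 9, 10, 11}, B' = {1, 2, 3, 4, 5, 6, 7, 8, 10}
Claimed RHS: A' ∪ B' = {1, 2, 3, 4, 5, 6, 7, 8, 9, 10, 11}
Identity is INVALID: LHS = {1, 2, 3, 4, 6, 8, 10} but the RHS claimed here equals {1, 2, 3, 4, 5, 6, 7, 8, 9, 10, 11}. The correct form is (A ∪ B)' = A' ∩ B'.

Identity is invalid: (A ∪ B)' = {1, 2, 3, 4, 6, 8, 10} but A' ∪ B' = {1, 2, 3, 4, 5, 6, 7, 8, 9, 10, 11}. The correct De Morgan law is (A ∪ B)' = A' ∩ B'.


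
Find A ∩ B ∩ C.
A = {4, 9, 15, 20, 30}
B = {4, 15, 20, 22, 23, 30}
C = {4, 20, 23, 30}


A ∩ B = {4, 15, 20, 30}
(A ∩ B) ∩ C = {4, 20, 30}

A ∩ B ∩ C = {4, 20, 30}


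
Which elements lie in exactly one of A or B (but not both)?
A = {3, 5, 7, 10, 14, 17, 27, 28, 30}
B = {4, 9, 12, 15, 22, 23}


A △ B = (A \ B) ∪ (B \ A) = elements in exactly one of A or B
A \ B = {3, 5, 7, 10, 14, 17, 27, 28, 30}
B \ A = {4, 9, 12, 15, 22, 23}
A △ B = {3, 4, 5, 7, 9, 10, 12, 14, 15, 17, 22, 23, 27, 28, 30}

A △ B = {3, 4, 5, 7, 9, 10, 12, 14, 15, 17, 22, 23, 27, 28, 30}


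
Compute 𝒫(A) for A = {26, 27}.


|A| = 2, so |P(A)| = 2^2 = 4
Enumerate subsets by cardinality (0 to 2):
∅, {26}, {27}, {26, 27}

P(A) has 4 subsets: ∅, {26}, {27}, {26, 27}


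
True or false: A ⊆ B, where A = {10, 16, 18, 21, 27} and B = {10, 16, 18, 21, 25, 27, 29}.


A ⊆ B means every element of A is in B.
All elements of A are in B.
So A ⊆ B.

Yes, A ⊆ B


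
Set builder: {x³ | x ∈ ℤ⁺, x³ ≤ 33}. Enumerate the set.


Checking each candidate:
Condition: positive perfect cubes ≤ 33
Result = {1, 8, 27}

{1, 8, 27}


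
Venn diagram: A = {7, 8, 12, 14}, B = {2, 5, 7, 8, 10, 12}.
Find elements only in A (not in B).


A = {7, 8, 12, 14}
B = {2, 5, 7, 8, 10, 12}
Region: only in A (not in B)
Elements: {14}

Elements only in A (not in B): {14}


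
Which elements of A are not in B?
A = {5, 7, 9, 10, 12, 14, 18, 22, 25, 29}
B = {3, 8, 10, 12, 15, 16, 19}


A \ B = elements in A but not in B
A = {5, 7, 9, 10, 12, 14, 18, 22, 25, 29}
B = {3, 8, 10, 12, 15, 16, 19}
Remove from A any elements in B
A \ B = {5, 7, 9, 14, 18, 22, 25, 29}

A \ B = {5, 7, 9, 14, 18, 22, 25, 29}


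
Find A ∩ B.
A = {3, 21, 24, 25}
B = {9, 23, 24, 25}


A ∩ B = elements in both A and B
A = {3, 21, 24, 25}
B = {9, 23, 24, 25}
A ∩ B = {24, 25}

A ∩ B = {24, 25}


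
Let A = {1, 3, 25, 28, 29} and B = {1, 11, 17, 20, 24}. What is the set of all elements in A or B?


A ∪ B = all elements in A or B (or both)
A = {1, 3, 25, 28, 29}
B = {1, 11, 17, 20, 24}
A ∪ B = {1, 3, 11, 17, 20, 24, 25, 28, 29}

A ∪ B = {1, 3, 11, 17, 20, 24, 25, 28, 29}


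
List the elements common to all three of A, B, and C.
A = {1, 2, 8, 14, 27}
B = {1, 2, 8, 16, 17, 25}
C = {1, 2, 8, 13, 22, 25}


A ∩ B = {1, 2, 8}
(A ∩ B) ∩ C = {1, 2, 8}

A ∩ B ∩ C = {1, 2, 8}


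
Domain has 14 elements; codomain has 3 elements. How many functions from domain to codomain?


Each of |A| = 14 inputs maps to any of |B| = 3 outputs.
# functions = |B|^|A| = 3^14
= 4782969

Number of functions = 4782969


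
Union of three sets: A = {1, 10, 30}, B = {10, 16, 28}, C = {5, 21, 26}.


A ∪ B = {1, 10, 16, 28, 30}
(A ∪ B) ∪ C = {1, 5, 10, 16, 21, 26, 28, 30}

A ∪ B ∪ C = {1, 5, 10, 16, 21, 26, 28, 30}


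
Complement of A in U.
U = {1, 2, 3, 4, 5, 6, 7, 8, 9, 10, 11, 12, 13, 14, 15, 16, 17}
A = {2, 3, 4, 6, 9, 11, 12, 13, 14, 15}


Aᶜ = U \ A = elements in U but not in A
U = {1, 2, 3, 4, 5, 6, 7, 8, 9, 10, 11, 12, 13, 14, 15, 16, 17}
A = {2, 3, 4, 6, 9, 11, 12, 13, 14, 15}
Aᶜ = {1, 5, 7, 8, 10, 16, 17}

Aᶜ = {1, 5, 7, 8, 10, 16, 17}


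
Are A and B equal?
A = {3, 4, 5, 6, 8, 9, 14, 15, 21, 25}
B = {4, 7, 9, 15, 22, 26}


Two sets are equal iff they have exactly the same elements.
A = {3, 4, 5, 6, 8, 9, 14, 15, 21, 25}
B = {4, 7, 9, 15, 22, 26}
Differences: {3, 5, 6, 7, 8, 14, 21, 22, 25, 26}
A ≠ B

No, A ≠ B


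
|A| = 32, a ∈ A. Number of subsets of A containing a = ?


Subsets of A containing a correspond to subsets of A \ {a}, which has 31 elements.
Count = 2^(n-1) = 2^31
= 2147483648

Number of subsets containing a = 2147483648


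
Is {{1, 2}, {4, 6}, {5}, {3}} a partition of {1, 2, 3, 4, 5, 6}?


A partition requires: (1) non-empty parts, (2) pairwise disjoint, (3) union = U
Parts: {1, 2}, {4, 6}, {5}, {3}
Union of parts: {1, 2, 3, 4, 5, 6}
U = {1, 2, 3, 4, 5, 6}
All non-empty? True
Pairwise disjoint? True
Covers U? True

Yes, valid partition


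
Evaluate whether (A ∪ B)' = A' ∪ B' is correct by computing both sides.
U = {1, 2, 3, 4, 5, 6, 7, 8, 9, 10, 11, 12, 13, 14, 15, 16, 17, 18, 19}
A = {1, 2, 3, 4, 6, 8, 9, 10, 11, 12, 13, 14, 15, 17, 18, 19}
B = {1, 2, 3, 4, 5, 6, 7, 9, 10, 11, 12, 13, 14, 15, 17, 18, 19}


LHS: A ∪ B = {1, 2, 3, 4, 5, 6, 7, 8, 9, 10, 11, 12, 13, 14, 15, 17, 18, 19}
(A ∪ B)' = U \ (A ∪ B) = {16}
A' = {5, 7, 16}, B' = {8, 16}
Claimed RHS: A' ∪ B' = {5, 7, 8, 16}
Identity is INVALID: LHS = {16} but the RHS claimed here equals {5, 7, 8, 16}. The correct form is (A ∪ B)' = A' ∩ B'.

Identity is invalid: (A ∪ B)' = {16} but A' ∪ B' = {5, 7, 8, 16}. The correct De Morgan law is (A ∪ B)' = A' ∩ B'.


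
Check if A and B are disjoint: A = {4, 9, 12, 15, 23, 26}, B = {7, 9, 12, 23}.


Disjoint means A ∩ B = ∅.
A ∩ B = {9, 12, 23}
A ∩ B ≠ ∅, so A and B are NOT disjoint.

No, A and B are not disjoint (A ∩ B = {9, 12, 23})


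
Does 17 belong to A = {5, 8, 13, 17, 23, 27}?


A = {5, 8, 13, 17, 23, 27}
Checking if 17 is in A
17 is in A → True

17 ∈ A


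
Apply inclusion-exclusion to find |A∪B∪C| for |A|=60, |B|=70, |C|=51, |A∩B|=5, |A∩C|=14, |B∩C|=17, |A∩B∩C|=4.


|A∪B∪C| = |A|+|B|+|C| - |A∩B|-|A∩C|-|B∩C| + |A∩B∩C|
= 60+70+51 - 5-14-17 + 4
= 181 - 36 + 4
= 149

|A ∪ B ∪ C| = 149


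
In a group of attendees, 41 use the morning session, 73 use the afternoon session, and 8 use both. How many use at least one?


|A ∪ B| = |A| + |B| - |A ∩ B|
= 41 + 73 - 8
= 106

|A ∪ B| = 106


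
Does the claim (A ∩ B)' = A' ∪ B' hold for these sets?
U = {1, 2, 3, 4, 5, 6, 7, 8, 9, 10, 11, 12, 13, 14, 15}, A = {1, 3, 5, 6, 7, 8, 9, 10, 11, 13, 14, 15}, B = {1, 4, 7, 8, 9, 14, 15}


LHS: A ∩ B = {1, 7, 8, 9, 14, 15}
(A ∩ B)' = U \ (A ∩ B) = {2, 3, 4, 5, 6, 10, 11, 12, 13}
A' = {2, 4, 12}, B' = {2, 3, 5, 6, 10, 11, 12, 13}
Claimed RHS: A' ∪ B' = {2, 3, 4, 5, 6, 10, 11, 12, 13}
Identity is VALID: LHS = RHS = {2, 3, 4, 5, 6, 10, 11, 12, 13} ✓

Identity is valid. (A ∩ B)' = A' ∪ B' = {2, 3, 4, 5, 6, 10, 11, 12, 13}


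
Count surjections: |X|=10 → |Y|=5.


n = |X| = 10, k = |Y| = 5. Surjections via inclusion-exclusion:
S(n,k) = Σ(-1)^i × C(k,i) × (k-i)^n, i=0 to k
i=0: (-1)^0×C(5,0)×5^10 = 9765625
i=1: (-1)^1×C(5,1)×4^10 = -5242880
i=2: (-1)^2×C(5,2)×3^10 = 590490
i=3: (-1)^3×C(5,3)×2^10 = -10240
i=4: (-1)^4×C(5,4)×1^10 = 5
i=5: (-1)^5×C(5,5)×0^10 = 0
Total = 5103000

Number of surjections = 5103000


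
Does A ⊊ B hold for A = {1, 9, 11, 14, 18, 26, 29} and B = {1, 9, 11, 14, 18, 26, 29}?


A ⊂ B requires: A ⊆ B AND A ≠ B.
A ⊆ B? Yes
A = B? Yes
A = B, so A is not a PROPER subset.

No, A is not a proper subset of B


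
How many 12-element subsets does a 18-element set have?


C(n,k) = n! / (k!(n-k)!)
C(18,12) = 18! / (12!6!)
= 18564

C(18,12) = 18564


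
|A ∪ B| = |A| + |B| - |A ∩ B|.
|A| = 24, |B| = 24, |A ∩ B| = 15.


|A ∪ B| = |A| + |B| - |A ∩ B|
= 24 + 24 - 15
= 33

|A ∪ B| = 33


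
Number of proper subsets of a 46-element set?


Total subsets = 2^n = 2^46 = 70368744177664
Proper subsets exclude the set itself: 2^n - 1
= 70368744177664 - 1
= 70368744177663

Number of proper subsets = 70368744177663


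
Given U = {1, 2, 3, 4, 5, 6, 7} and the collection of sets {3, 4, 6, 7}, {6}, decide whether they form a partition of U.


A partition requires: (1) non-empty parts, (2) pairwise disjoint, (3) union = U
Parts: {3, 4, 6, 7}, {6}
Union of parts: {3, 4, 6, 7}
U = {1, 2, 3, 4, 5, 6, 7}
All non-empty? True
Pairwise disjoint? False
Covers U? False

No, not a valid partition


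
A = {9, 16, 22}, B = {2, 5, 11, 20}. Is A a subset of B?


A ⊆ B means every element of A is in B.
Elements in A not in B: {9, 16, 22}
So A ⊄ B.

No, A ⊄ B


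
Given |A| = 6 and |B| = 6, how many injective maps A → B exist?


An injection sends each of |A| = 6 inputs to a distinct output in B.
# injections = |B|·(|B|-1)·…·(|B|-|A|+1) = 6! / (6 - 6)!
= 6 × 5 × 4 × 3 × 2 × 1
= 720

Number of injections = 720


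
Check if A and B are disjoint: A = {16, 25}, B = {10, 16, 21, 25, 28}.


Disjoint means A ∩ B = ∅.
A ∩ B = {16, 25}
A ∩ B ≠ ∅, so A and B are NOT disjoint.

No, A and B are not disjoint (A ∩ B = {16, 25})


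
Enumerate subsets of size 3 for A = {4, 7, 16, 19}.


|A| = 4, so A has C(4,3) = 4 subsets of size 3.
Enumerate by choosing 3 elements from A at a time:
{4, 7, 16}, {4, 7, 19}, {4, 16, 19}, {7, 16, 19}

3-element subsets (4 total): {4, 7, 16}, {4, 7, 19}, {4, 16, 19}, {7, 16, 19}


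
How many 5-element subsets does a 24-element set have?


C(n,k) = n! / (k!(n-k)!)
C(24,5) = 24! / (5!19!)
= 42504

C(24,5) = 42504


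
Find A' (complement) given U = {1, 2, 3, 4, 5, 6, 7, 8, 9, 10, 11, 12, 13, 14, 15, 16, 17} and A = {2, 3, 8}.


Aᶜ = U \ A = elements in U but not in A
U = {1, 2, 3, 4, 5, 6, 7, 8, 9, 10, 11, 12, 13, 14, 15, 16, 17}
A = {2, 3, 8}
Aᶜ = {1, 4, 5, 6, 7, 9, 10, 11, 12, 13, 14, 15, 16, 17}

Aᶜ = {1, 4, 5, 6, 7, 9, 10, 11, 12, 13, 14, 15, 16, 17}


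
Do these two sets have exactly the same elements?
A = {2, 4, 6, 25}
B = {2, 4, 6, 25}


Two sets are equal iff they have exactly the same elements.
A = {2, 4, 6, 25}
B = {2, 4, 6, 25}
Same elements → A = B

Yes, A = B


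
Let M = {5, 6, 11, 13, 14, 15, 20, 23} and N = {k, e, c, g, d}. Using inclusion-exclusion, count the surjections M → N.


n = |M| = 8, k = |N| = 5. Surjections via inclusion-exclusion:
S(n,k) = Σ(-1)^i × C(k,i) × (k-i)^n, i=0 to k
i=0: (-1)^0×C(5,0)×5^8 = 390625
i=1: (-1)^1×C(5,1)×4^8 = -327680
i=2: (-1)^2×C(5,2)×3^8 = 65610
i=3: (-1)^3×C(5,3)×2^8 = -2560
i=4: (-1)^4×C(5,4)×1^8 = 5
i=5: (-1)^5×C(5,5)×0^8 = 0
Total = 126000

Number of surjections = 126000


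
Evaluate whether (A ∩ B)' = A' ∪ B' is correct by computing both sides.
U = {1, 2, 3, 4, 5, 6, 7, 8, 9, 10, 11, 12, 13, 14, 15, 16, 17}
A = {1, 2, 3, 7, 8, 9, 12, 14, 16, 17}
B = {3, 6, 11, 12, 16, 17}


LHS: A ∩ B = {3, 12, 16, 17}
(A ∩ B)' = U \ (A ∩ B) = {1, 2, 4, 5, 6, 7, 8, 9, 10, 11, 13, 14, 15}
A' = {4, 5, 6, 10, 11, 13, 15}, B' = {1, 2, 4, 5, 7, 8, 9, 10, 13, 14, 15}
Claimed RHS: A' ∪ B' = {1, 2, 4, 5, 6, 7, 8, 9, 10, 11, 13, 14, 15}
Identity is VALID: LHS = RHS = {1, 2, 4, 5, 6, 7, 8, 9, 10, 11, 13, 14, 15} ✓

Identity is valid. (A ∩ B)' = A' ∪ B' = {1, 2, 4, 5, 6, 7, 8, 9, 10, 11, 13, 14, 15}


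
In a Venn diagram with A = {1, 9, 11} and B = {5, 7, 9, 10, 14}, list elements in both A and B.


A = {1, 9, 11}
B = {5, 7, 9, 10, 14}
Region: in both A and B
Elements: {9}

Elements in both A and B: {9}


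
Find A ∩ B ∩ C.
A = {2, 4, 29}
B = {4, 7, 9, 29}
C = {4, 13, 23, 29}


A ∩ B = {4, 29}
(A ∩ B) ∩ C = {4, 29}

A ∩ B ∩ C = {4, 29}


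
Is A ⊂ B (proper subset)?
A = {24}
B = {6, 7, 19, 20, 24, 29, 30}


A ⊂ B requires: A ⊆ B AND A ≠ B.
A ⊆ B? Yes
A = B? No
A ⊂ B: Yes (A is a proper subset of B)

Yes, A ⊂ B


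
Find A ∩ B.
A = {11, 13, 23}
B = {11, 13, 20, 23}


A ∩ B = elements in both A and B
A = {11, 13, 23}
B = {11, 13, 20, 23}
A ∩ B = {11, 13, 23}

A ∩ B = {11, 13, 23}


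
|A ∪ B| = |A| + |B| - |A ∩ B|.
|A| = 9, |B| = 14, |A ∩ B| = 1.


|A ∪ B| = |A| + |B| - |A ∩ B|
= 9 + 14 - 1
= 22

|A ∪ B| = 22


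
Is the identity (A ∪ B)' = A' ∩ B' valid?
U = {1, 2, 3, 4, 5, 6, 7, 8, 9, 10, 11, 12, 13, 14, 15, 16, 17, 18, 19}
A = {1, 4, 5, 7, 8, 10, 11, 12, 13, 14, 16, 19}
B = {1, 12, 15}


LHS: A ∪ B = {1, 4, 5, 7, 8, 10, 11, 12, 13, 14, 15, 16, 19}
(A ∪ B)' = U \ (A ∪ B) = {2, 3, 6, 9, 17, 18}
A' = {2, 3, 6, 9, 15, 17, 18}, B' = {2, 3, 4, 5, 6, 7, 8, 9, 10, 11, 13, 14, 16, 17, 18, 19}
Claimed RHS: A' ∩ B' = {2, 3, 6, 9, 17, 18}
Identity is VALID: LHS = RHS = {2, 3, 6, 9, 17, 18} ✓

Identity is valid. (A ∪ B)' = A' ∩ B' = {2, 3, 6, 9, 17, 18}


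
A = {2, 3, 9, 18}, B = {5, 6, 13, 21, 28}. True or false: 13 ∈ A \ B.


A = {2, 3, 9, 18}, B = {5, 6, 13, 21, 28}
A \ B = elements in A but not in B
A \ B = {2, 3, 9, 18}
Checking if 13 ∈ A \ B
13 is not in A \ B → False

13 ∉ A \ B


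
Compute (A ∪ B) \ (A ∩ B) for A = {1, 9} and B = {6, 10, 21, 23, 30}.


A △ B = (A \ B) ∪ (B \ A) = elements in exactly one of A or B
A \ B = {1, 9}
B \ A = {6, 10, 21, 23, 30}
A △ B = {1, 6, 9, 10, 21, 23, 30}

A △ B = {1, 6, 9, 10, 21, 23, 30}


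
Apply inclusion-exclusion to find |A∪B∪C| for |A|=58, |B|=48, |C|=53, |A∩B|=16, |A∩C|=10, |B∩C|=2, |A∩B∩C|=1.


|A∪B∪C| = |A|+|B|+|C| - |A∩B|-|A∩C|-|B∩C| + |A∩B∩C|
= 58+48+53 - 16-10-2 + 1
= 159 - 28 + 1
= 132

|A ∪ B ∪ C| = 132


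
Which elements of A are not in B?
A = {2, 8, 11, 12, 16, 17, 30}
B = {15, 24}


A \ B = elements in A but not in B
A = {2, 8, 11, 12, 16, 17, 30}
B = {15, 24}
Remove from A any elements in B
A \ B = {2, 8, 11, 12, 16, 17, 30}

A \ B = {2, 8, 11, 12, 16, 17, 30}


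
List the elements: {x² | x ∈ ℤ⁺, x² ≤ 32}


Checking each candidate:
Condition: positive perfect squares ≤ 32
Result = {1, 4, 9, 16, 25}

{1, 4, 9, 16, 25}


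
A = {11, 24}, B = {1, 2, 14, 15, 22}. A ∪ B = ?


A ∪ B = all elements in A or B (or both)
A = {11, 24}
B = {1, 2, 14, 15, 22}
A ∪ B = {1, 2, 11, 14, 15, 22, 24}

A ∪ B = {1, 2, 11, 14, 15, 22, 24}


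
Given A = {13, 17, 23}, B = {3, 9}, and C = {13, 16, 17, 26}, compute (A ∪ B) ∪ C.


A ∪ B = {3, 9, 13, 17, 23}
(A ∪ B) ∪ C = {3, 9, 13, 16, 17, 23, 26}

A ∪ B ∪ C = {3, 9, 13, 16, 17, 23, 26}


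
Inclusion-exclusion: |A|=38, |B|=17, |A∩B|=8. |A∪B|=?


|A ∪ B| = |A| + |B| - |A ∩ B|
= 38 + 17 - 8
= 47

|A ∪ B| = 47


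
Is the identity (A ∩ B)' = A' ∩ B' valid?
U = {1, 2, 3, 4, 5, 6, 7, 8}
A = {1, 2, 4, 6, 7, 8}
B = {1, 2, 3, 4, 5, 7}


LHS: A ∩ B = {1, 2, 4, 7}
(A ∩ B)' = U \ (A ∩ B) = {3, 5, 6, 8}
A' = {3, 5}, B' = {6, 8}
Claimed RHS: A' ∩ B' = ∅
Identity is INVALID: LHS = {3, 5, 6, 8} but the RHS claimed here equals ∅. The correct form is (A ∩ B)' = A' ∪ B'.

Identity is invalid: (A ∩ B)' = {3, 5, 6, 8} but A' ∩ B' = ∅. The correct De Morgan law is (A ∩ B)' = A' ∪ B'.


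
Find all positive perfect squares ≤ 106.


Checking each candidate:
Condition: positive perfect squares ≤ 106
Result = {1, 4, 9, 16, 25, 36, 49, 64, 81, 100}

{1, 4, 9, 16, 25, 36, 49, 64, 81, 100}


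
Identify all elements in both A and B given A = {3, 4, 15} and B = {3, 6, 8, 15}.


A = {3, 4, 15}
B = {3, 6, 8, 15}
Region: in both A and B
Elements: {3, 15}

Elements in both A and B: {3, 15}


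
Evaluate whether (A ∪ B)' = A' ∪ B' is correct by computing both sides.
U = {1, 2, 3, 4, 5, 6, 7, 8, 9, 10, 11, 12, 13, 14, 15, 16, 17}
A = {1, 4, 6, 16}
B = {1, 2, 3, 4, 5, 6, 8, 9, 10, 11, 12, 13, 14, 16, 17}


LHS: A ∪ B = {1, 2, 3, 4, 5, 6, 8, 9, 10, 11, 12, 13, 14, 16, 17}
(A ∪ B)' = U \ (A ∪ B) = {7, 15}
A' = {2, 3, 5, 7, 8, 9, 10, 11, 12, 13, 14, 15, 17}, B' = {7, 15}
Claimed RHS: A' ∪ B' = {2, 3, 5, 7, 8, 9, 10, 11, 12, 13, 14, 15, 17}
Identity is INVALID: LHS = {7, 15} but the RHS claimed here equals {2, 3, 5, 7, 8, 9, 10, 11, 12, 13, 14, 15, 17}. The correct form is (A ∪ B)' = A' ∩ B'.

Identity is invalid: (A ∪ B)' = {7, 15} but A' ∪ B' = {2, 3, 5, 7, 8, 9, 10, 11, 12, 13, 14, 15, 17}. The correct De Morgan law is (A ∪ B)' = A' ∩ B'.


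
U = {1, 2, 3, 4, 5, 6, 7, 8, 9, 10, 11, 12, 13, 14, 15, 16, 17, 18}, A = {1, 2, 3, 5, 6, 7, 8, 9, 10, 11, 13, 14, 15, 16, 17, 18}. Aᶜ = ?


Aᶜ = U \ A = elements in U but not in A
U = {1, 2, 3, 4, 5, 6, 7, 8, 9, 10, 11, 12, 13, 14, 15, 16, 17, 18}
A = {1, 2, 3, 5, 6, 7, 8, 9, 10, 11, 13, 14, 15, 16, 17, 18}
Aᶜ = {4, 12}

Aᶜ = {4, 12}


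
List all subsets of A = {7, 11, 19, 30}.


|A| = 4, so |P(A)| = 2^4 = 16
Enumerate subsets by cardinality (0 to 4):
∅, {7}, {11}, {19}, {30}, {7, 11}, {7, 19}, {7, 30}, {11, 19}, {11, 30}, {19, 30}, {7, 11, 19}, {7, 11, 30}, {7, 19, 30}, {11, 19, 30}, {7, 11, 19, 30}

P(A) has 16 subsets: ∅, {7}, {11}, {19}, {30}, {7, 11}, {7, 19}, {7, 30}, {11, 19}, {11, 30}, {19, 30}, {7, 11, 19}, {7, 11, 30}, {7, 19, 30}, {11, 19, 30}, {7, 11, 19, 30}


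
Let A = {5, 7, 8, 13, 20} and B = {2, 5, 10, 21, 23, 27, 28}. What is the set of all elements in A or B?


A ∪ B = all elements in A or B (or both)
A = {5, 7, 8, 13, 20}
B = {2, 5, 10, 21, 23, 27, 28}
A ∪ B = {2, 5, 7, 8, 10, 13, 20, 21, 23, 27, 28}

A ∪ B = {2, 5, 7, 8, 10, 13, 20, 21, 23, 27, 28}


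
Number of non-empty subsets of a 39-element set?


Total subsets = 2^n = 2^39 = 549755813888
Non-empty subsets exclude the empty set: 2^n - 1
= 549755813888 - 1
= 549755813887

Number of non-empty subsets = 549755813887


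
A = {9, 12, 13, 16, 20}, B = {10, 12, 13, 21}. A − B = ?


A \ B = elements in A but not in B
A = {9, 12, 13, 16, 20}
B = {10, 12, 13, 21}
Remove from A any elements in B
A \ B = {9, 16, 20}

A \ B = {9, 16, 20}


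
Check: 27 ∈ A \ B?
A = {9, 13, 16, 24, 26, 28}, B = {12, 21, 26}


A = {9, 13, 16, 24, 26, 28}, B = {12, 21, 26}
A \ B = elements in A but not in B
A \ B = {9, 13, 16, 24, 28}
Checking if 27 ∈ A \ B
27 is not in A \ B → False

27 ∉ A \ B


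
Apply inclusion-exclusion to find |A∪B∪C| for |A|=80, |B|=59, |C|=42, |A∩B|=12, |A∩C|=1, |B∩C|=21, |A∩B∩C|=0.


|A∪B∪C| = |A|+|B|+|C| - |A∩B|-|A∩C|-|B∩C| + |A∩B∩C|
= 80+59+42 - 12-1-21 + 0
= 181 - 34 + 0
= 147

|A ∪ B ∪ C| = 147


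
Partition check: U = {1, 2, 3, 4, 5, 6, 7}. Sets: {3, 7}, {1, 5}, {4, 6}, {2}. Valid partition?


A partition requires: (1) non-empty parts, (2) pairwise disjoint, (3) union = U
Parts: {3, 7}, {1, 5}, {4, 6}, {2}
Union of parts: {1, 2, 3, 4, 5, 6, 7}
U = {1, 2, 3, 4, 5, 6, 7}
All non-empty? True
Pairwise disjoint? True
Covers U? True

Yes, valid partition


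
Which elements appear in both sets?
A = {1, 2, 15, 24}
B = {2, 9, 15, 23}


A ∩ B = elements in both A and B
A = {1, 2, 15, 24}
B = {2, 9, 15, 23}
A ∩ B = {2, 15}

A ∩ B = {2, 15}


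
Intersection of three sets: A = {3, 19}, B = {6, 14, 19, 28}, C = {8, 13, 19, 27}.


A ∩ B = {19}
(A ∩ B) ∩ C = {19}

A ∩ B ∩ C = {19}


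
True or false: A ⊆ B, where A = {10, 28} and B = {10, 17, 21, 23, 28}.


A ⊆ B means every element of A is in B.
All elements of A are in B.
So A ⊆ B.

Yes, A ⊆ B


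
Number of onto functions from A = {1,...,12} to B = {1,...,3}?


n = |A| = 12, k = |B| = 3. Surjections via inclusion-exclusion:
S(n,k) = Σ(-1)^i × C(k,i) × (k-i)^n, i=0 to k
i=0: (-1)^0×C(3,0)×3^12 = 531441
i=1: (-1)^1×C(3,1)×2^12 = -12288
i=2: (-1)^2×C(3,2)×1^12 = 3
i=3: (-1)^3×C(3,3)×0^12 = 0
Total = 519156

Number of surjections = 519156


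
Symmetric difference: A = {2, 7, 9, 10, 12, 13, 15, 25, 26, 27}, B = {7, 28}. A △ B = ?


A △ B = (A \ B) ∪ (B \ A) = elements in exactly one of A or B
A \ B = {2, 9, 10, 12, 13, 15, 25, 26, 27}
B \ A = {28}
A △ B = {2, 9, 10, 12, 13, 15, 25, 26, 27, 28}

A △ B = {2, 9, 10, 12, 13, 15, 25, 26, 27, 28}


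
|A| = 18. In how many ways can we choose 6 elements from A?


C(n,k) = n! / (k!(n-k)!)
C(18,6) = 18! / (6!12!)
= 18564

C(18,6) = 18564


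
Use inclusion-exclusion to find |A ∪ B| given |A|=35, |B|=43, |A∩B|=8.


|A ∪ B| = |A| + |B| - |A ∩ B|
= 35 + 43 - 8
= 70

|A ∪ B| = 70


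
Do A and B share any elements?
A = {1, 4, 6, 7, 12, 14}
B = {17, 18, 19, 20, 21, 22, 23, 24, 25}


Disjoint means A ∩ B = ∅.
A ∩ B = ∅
A ∩ B = ∅, so A and B are disjoint.

No — A and B share no elements (A ∩ B = ∅), so they are disjoint


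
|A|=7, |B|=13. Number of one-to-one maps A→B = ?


An injection sends each of |A| = 7 inputs to a distinct output in B.
# injections = |B|·(|B|-1)·…·(|B|-|A|+1) = 13! / (13 - 7)!
= 13 × 12 × 11 × 10 × 9 × 8 × 7
= 8648640

Number of injections = 8648640


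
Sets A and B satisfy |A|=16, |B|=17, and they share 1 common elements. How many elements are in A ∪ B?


|A ∪ B| = |A| + |B| - |A ∩ B|
= 16 + 17 - 1
= 32

|A ∪ B| = 32


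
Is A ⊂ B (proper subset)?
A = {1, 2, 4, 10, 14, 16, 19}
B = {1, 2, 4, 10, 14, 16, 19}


A ⊂ B requires: A ⊆ B AND A ≠ B.
A ⊆ B? Yes
A = B? Yes
A = B, so A is not a PROPER subset.

No, A is not a proper subset of B


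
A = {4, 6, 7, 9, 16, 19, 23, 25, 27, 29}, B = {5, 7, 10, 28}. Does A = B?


Two sets are equal iff they have exactly the same elements.
A = {4, 6, 7, 9, 16, 19, 23, 25, 27, 29}
B = {5, 7, 10, 28}
Differences: {4, 5, 6, 9, 10, 16, 19, 23, 25, 27, 28, 29}
A ≠ B

No, A ≠ B


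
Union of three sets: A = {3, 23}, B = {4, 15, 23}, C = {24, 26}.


A ∪ B = {3, 4, 15, 23}
(A ∪ B) ∪ C = {3, 4, 15, 23, 24, 26}

A ∪ B ∪ C = {3, 4, 15, 23, 24, 26}


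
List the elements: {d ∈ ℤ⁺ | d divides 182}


Checking each candidate:
Condition: positive divisors of 182
Result = {1, 2, 7, 13, 14, 26, 91, 182}

{1, 2, 7, 13, 14, 26, 91, 182}


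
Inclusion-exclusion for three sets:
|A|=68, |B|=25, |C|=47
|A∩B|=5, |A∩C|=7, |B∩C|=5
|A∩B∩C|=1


|A∪B∪C| = |A|+|B|+|C| - |A∩B|-|A∩C|-|B∩C| + |A∩B∩C|
= 68+25+47 - 5-7-5 + 1
= 140 - 17 + 1
= 124

|A ∪ B ∪ C| = 124
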